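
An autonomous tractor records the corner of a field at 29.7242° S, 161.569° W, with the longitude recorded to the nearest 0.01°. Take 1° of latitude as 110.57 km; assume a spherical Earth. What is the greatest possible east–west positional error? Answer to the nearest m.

Rounding to 2 decimal places leaves the longitude within ±0.005° of the true value.
At latitude 29.7242° a degree of longitude spans 110570 m × cos 29.7242° = 110570 × 0.8684 ≈ 96021.4 m.
So at most 0.005° × 96021.4 ≈ 480.107 m east–west.

480 m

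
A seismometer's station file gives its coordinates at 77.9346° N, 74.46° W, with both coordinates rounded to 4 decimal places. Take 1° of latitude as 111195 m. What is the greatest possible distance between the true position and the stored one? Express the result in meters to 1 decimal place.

Rounding to 4 decimal places leaves each coordinate within ±5e-05° of the true value.
North–south component: 5e-05° × 111195 = 5.55975 m.
E–W at 77.9346°: 5e-05° × 111195 × cos 77.9346° = 5e-05 × 111195 × 0.2090 ≈ 1.16214 m.
The two errors are perpendicular, so the maximum displacement is √(5.55975² + 1.16214²) ≈ 5.67991 m.

5.7 meters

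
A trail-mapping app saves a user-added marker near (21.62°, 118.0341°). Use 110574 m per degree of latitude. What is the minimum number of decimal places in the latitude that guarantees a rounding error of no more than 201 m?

3

One degree of latitude covers 110574 m.
Rounding to N decimal places gives at most 0.5 × 10⁻ᴺ degrees of error, i.e. 0.5 × 10⁻ᴺ × 110574 m.
Need 0.5 × 110574 × 10⁻ᴺ ≤ 201 → 10⁻ᴺ ≤ 3.636e-03, so N ≥ 2.44.
N = 2 would give 553 m (too coarse); N = 3 gives 55.3 m ≤ 201 m.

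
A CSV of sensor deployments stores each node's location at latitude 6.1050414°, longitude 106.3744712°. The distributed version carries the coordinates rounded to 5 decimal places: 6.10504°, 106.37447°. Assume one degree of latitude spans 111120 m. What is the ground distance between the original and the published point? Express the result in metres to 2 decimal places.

0.20 metres

The latitude changed by +0.0000014° and the longitude by +0.0000012°.
North–south shift: 0.0000014 × 111120 = 0.155568 m.
East–west at this latitude: 0.0000012° × 111120 × cos 6.10504° ≈ 0.0000012 × 110490 = 0.132588 m.
Combined displacement = (0.155568² + 0.132588²)^½ ≈ 0.204404 m.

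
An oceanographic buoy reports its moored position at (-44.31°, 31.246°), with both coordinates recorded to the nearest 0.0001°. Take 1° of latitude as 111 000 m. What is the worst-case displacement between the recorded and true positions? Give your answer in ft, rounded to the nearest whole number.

22 ft

Rounding to 4 decimal places leaves each coordinate within ±5e-05° of the true value.
North–south component: 5e-05° × 111000 = 5.55 m.
Longitude error → 5e-05 × 111000 × cos 44.31° = 5e-05 × 111000 × 0.7156 ≈ 3.97142 m.
Worst case both components are at the extreme and orthogonal: √(5.55² + 3.97142²) ≈ 6.82456 m.
In feet: 6.82456 m ÷ 0.3048 ≈ 22.39 ft.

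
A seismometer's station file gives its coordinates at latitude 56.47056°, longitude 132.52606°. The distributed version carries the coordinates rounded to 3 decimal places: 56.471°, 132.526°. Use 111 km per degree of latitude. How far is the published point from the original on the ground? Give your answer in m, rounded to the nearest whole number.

49 m

Δlat = 56.47056 − 56.471 = -0.00044°; Δlon = 132.52606 − 132.526 = +0.00006°.
North–south shift: -0.00044 × 111000 = -48.84 m.
E–W at 56.471°: 0.00006° × 111000 × cos 56.471° = 0.00006 × 111000 × 0.5524 ≈ 3.67871 m.
Combined displacement = (48.84² + 3.67871²)^½ ≈ 48.9783 m.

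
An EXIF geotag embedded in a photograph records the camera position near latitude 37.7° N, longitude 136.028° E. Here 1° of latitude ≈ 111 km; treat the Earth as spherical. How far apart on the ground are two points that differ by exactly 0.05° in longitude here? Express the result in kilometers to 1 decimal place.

4.4 kilometers

One degree of longitude here spans 111000 × cos 37.7° = 111000 × 0.7912 ≈ 87825.8 m; 0.05° of that is 4391.29 m.
That is 4391.29 m = 4.3913 km.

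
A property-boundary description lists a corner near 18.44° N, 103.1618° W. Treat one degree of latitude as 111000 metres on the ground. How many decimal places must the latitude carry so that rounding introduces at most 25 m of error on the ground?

4

One degree of latitude covers 111000 m.
Rounding to N decimal places gives at most 0.5 × 10⁻ᴺ degrees of error, i.e. 0.5 × 10⁻ᴺ × 111000 m.
Setting 55500 × 10⁻ᴺ ≤ 25 gives 10ᴺ ≥ 2220, i.e. N ≥ 3.35.
N = 3 would give 55.5 m (too coarse); N = 4 gives 5.55 m ≤ 25 m.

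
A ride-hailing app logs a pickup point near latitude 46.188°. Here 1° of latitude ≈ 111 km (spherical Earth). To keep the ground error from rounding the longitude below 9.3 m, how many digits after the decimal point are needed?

At 46.188° one degree of longitude covers 111000 × cos 46.188° ≈ 111000 × 0.6923 ≈ 76844.7 m.
N decimal places → at most half a unit in the last place, 0.5 × 10⁻ᴺ° = 76844.7/2 × 10⁻ᴺ m.
Setting 38422.3 × 10⁻ᴺ ≤ 9.3 gives 10ᴺ ≥ 4131, i.e. N ≥ 3.62.
So 4 decimal places suffice (3.84 m); 3 would allow up to 38.4 m.

4 decimal places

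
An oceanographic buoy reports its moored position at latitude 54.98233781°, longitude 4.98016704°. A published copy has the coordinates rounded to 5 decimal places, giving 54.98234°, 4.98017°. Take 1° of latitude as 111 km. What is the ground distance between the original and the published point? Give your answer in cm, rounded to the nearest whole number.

31 cm

Δlat = 54.98233781 − 54.98234 = -0.00000219°; Δlon = 4.98016704 − 4.98017 = -0.00000296°.
North–south shift: -0.00000219 × 111000 = -0.24309 m.
East–west at this latitude: -0.00000296° × 111000 × cos 54.9823° ≈ -0.00000296 × 63695 = -0.188537 m.
Hypotenuse of the two orthogonal shifts: √(0.24309² + 0.188537²) = 0.307635 m.
That is 0.307635 m = 30.763 cm.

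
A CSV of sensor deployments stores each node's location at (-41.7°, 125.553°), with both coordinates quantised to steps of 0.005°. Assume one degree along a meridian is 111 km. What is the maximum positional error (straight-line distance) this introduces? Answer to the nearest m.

346 m

With a 0.005° grid the true value lies within half a step, ±0.005°/2 = ±0.0025°, of the stored one.
Latitude error → 0.0025 × 111000 = 277.5 m along the meridian.
E–W at 41.7°: 0.0025° × 111000 × cos 41.7° = 0.0025 × 111000 × 0.7466 ≈ 207.192 m.
Combining orthogonally: (277.5² + 207.192²)^½ ≈ 346.316 m.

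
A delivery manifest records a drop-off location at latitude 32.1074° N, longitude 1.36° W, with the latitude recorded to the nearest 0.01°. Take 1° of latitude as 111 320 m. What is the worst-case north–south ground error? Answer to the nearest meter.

557 meters

Rounding to 2 decimal places leaves the latitude within ±0.005° of the true value.
North–south distance: 0.005° × 111320 m/° = 556.6 m.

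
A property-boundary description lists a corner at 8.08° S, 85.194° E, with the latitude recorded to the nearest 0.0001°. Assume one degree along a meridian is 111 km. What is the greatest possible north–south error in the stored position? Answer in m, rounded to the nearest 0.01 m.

Rounding to 4 decimal places leaves the latitude within ±5e-05° of the true value.
So the N–S error is at most 5e-05 × 111000 = 5.55 m.

5.55 m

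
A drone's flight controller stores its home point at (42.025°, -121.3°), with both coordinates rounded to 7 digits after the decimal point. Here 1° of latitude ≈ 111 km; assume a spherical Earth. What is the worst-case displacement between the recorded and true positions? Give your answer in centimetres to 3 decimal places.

0.691 centimetres

Rounding to 7 decimal places leaves each coordinate within ±5e-08° of the true value.
N–S: 5e-08° × 111000 m/° = 0.00555 m.
East–west component at 42.025°: 5e-08° × 111000 × cos 42.025° ≈ 5e-08 × 82456.7 ≈ 0.00412283 m.
Worst case both components are at the extreme and orthogonal: √(0.00555² + 0.00412283²) ≈ 0.00691377 m.
That is 0.00691377 m = 0.69138 cm.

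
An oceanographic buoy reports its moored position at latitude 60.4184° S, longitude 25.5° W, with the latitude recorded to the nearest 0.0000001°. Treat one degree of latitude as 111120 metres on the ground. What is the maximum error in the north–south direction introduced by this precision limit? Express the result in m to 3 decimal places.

0.006 m

Rounding to 7 decimal places leaves the latitude within ±5e-08° of the true value.
So the N–S error is at most 5e-08 × 111120 = 0.005556 m.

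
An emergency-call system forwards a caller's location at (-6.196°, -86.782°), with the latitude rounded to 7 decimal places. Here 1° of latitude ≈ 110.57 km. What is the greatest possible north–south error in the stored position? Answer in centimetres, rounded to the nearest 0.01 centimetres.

0.55 centimetres

Rounding to 7 decimal places leaves the latitude within ±5e-08° of the true value.
Along the meridian that is 5e-08° × 110570 m/° = 0.0055285 m.
That is 0.0055285 m = 0.55285 cm.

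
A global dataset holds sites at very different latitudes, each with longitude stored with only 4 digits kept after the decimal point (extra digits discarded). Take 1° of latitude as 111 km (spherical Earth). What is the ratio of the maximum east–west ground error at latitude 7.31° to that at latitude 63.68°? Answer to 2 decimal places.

2.24

Truncating at 4 decimal places can drop up to a full unit in the last place, so the longitude may be off by as much as 0.0001°.
At 7.31°: 0.0001° × 111000 × cos 7.31° = 0.0001 × 111000 × 0.9919 ≈ 11.01 m.
At 63.68°: 0.0001° × 111000 × cos 63.68° = 0.0001 × 111000 × 0.4434 ≈ 4.9216 m.
Ratio: 11.01 / 4.9216 = cos 7.31° / cos 63.68° ≈ 2.2370.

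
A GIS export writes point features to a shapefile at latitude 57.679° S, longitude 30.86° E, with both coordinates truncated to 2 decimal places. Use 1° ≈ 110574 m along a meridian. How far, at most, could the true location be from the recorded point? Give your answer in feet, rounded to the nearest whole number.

Truncating at 2 decimal places can drop up to a full unit in the last place, so each coordinate may be off by as much as 0.01°.
North–south component: 0.01° × 110574 = 1105.74 m.
Longitude error → 0.01 × 110574 × cos 57.679° = 0.01 × 110574 × 0.5347 ≈ 591.197 m.
Worst case both components are at the extreme and orthogonal: √(1105.74² + 591.197²) ≈ 1253.86 m.
In feet: 1253.86 m ÷ 0.3048 ≈ 4113.7 ft.

4114 feet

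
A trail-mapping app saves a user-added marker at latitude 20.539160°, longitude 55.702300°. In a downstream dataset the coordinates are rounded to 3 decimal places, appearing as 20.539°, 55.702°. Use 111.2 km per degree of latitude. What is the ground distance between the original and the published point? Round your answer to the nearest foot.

The latitude changed by +0.000160° and the longitude by +0.000300°.
North–south shift: 0.000160 × 111200 = 17.792 m.
E–W at 20.539°: 0.000300° × 111200 × cos 20.539° = 0.000300 × 111200 × 0.9364 ≈ 31.2394 m.
Combined displacement = (17.792² + 31.2394²)^½ ≈ 35.9508 m.
In feet: 35.9508 m ÷ 0.3048 ≈ 117.95 ft.

118 feet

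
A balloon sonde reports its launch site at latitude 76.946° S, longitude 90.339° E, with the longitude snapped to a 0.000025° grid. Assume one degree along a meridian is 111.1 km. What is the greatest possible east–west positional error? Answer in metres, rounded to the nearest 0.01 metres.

With a 0.000025° grid the true value lies within half a step, ±0.000025°/2 = ±1.25e-05°, of the stored one.
One degree of longitude at 76.946° is 111100 × cos 76.946° ≈ 111100 × 0.2259 = 25094.1 m.
East–west error: 1.25e-05° × 25094.1 m/° ≈ 0.313676 m.

0.31 metres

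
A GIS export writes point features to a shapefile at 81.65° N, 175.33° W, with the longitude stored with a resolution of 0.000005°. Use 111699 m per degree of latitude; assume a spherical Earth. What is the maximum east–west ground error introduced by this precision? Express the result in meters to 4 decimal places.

0.0406 meters

With a 0.000005° grid the true value lies within half a step, ±0.000005°/2 = ±2.5e-06°, of the stored one.
One degree of longitude at 81.65° is 111699 × cos 81.65° ≈ 111699 × 0.1452 = 16220.9 m.
Maximum E–W displacement: 2.5e-06 × 16220.9 = 0.0405522 m.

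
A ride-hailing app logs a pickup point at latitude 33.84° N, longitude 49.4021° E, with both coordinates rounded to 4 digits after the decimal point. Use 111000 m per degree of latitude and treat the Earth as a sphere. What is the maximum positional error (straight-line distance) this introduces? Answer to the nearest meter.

Rounding to 4 decimal places leaves each coordinate within ±5e-05° of the true value.
North–south component: 5e-05° × 111000 = 5.55 m.
Longitude error → 5e-05 × 111000 × cos 33.84° = 5e-05 × 111000 × 0.8306 ≈ 4.60981 m.
Combining orthogonally: (5.55² + 4.60981²)^½ ≈ 7.21476 m.

7 meters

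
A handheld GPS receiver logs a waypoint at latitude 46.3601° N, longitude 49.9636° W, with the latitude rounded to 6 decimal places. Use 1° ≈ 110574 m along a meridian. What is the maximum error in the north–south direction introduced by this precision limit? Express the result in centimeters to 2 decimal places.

5.53 centimeters

Rounding to 6 decimal places leaves the latitude within ±5e-07° of the true value.
North–south distance: 5e-07° × 110574 m/° = 0.055287 m.
That is 0.055287 m = 5.5287 cm.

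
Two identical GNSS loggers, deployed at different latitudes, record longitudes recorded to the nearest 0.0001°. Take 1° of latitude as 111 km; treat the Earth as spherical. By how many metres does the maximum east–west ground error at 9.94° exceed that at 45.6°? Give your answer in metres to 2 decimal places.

Rounding to 4 decimal places leaves the longitude within ±5e-05° of the true value.
Error at 9.94° = 5e-05° × 111000 × cos 9.94° ≈ 5.55 × 0.9850 = 5.4667 m.
At 45.6°: 5e-05° × 111000 × cos 45.6° = 5e-05 × 111000 × 0.6997 ≈ 3.8831 m.
So the lower-latitude error exceeds the higher by 5.4667 − 3.8831 = 1.5836 m.

1.58 metres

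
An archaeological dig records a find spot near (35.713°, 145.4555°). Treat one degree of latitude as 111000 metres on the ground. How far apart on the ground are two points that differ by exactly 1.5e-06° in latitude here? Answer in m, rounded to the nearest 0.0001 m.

0.1665 m

1.5e-06° × 111000 m/° = 0.1665 m.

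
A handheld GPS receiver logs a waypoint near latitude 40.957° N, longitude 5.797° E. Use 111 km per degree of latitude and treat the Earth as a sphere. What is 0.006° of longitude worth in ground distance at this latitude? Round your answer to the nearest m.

At 40.957° a degree of longitude is 111000 × cos 40.957° ≈ 83827.4 m, so 0.006° corresponds to 502.964 m.

503 m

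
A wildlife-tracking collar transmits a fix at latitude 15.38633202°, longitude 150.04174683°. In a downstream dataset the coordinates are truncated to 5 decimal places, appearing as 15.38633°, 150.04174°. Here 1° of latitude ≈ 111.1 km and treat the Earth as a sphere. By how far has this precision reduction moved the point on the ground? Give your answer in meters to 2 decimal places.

Δlat = 15.38633202 − 15.38633 = +0.00000202°; Δlon = 150.04174683 − 150.04174 = +0.00000683°.
N–S: 0.00000202° × 111100 m/° = 0.224422 m.
E–W at 15.3863°: 0.00000683° × 111100 × cos 15.3863° = 0.00000683 × 111100 × 0.9642 ≈ 0.731616 m.
Hypotenuse of the two orthogonal shifts: √(0.224422² + 0.731616²) = 0.765263 m.

0.77 meters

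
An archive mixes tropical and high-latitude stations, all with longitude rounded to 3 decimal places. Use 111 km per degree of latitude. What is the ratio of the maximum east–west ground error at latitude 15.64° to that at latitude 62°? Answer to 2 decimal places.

2.05

Rounding to 3 decimal places leaves the longitude within ±0.0005° of the true value.
Error at 15.64° = 0.0005° × 111000 × cos 15.64° ≈ 55.5 × 0.9630 = 53.445 m.
Error at 62° = 0.0005° × 111000 × cos 62° ≈ 55.5 × 0.4695 = 26.056 m.
Ratio: 53.445 / 26.056 = cos 15.64° / cos 62° ≈ 2.0512.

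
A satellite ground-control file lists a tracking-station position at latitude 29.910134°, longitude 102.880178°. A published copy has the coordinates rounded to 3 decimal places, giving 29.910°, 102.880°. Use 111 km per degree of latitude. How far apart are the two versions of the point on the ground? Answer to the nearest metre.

23 metres

Δlat = 29.910134 − 29.910 = +0.000134°; Δlon = 102.880178 − 102.880 = +0.000178°.
N–S: 0.000134° × 111000 m/° = 14.874 m.
East–west at this latitude: 0.000178° × 111000 × cos 29.91° ≈ 0.000178 × 96215.9 = 17.1264 m.
Distance: √(14.874² + 17.1264²) ≈ 22.6837 m.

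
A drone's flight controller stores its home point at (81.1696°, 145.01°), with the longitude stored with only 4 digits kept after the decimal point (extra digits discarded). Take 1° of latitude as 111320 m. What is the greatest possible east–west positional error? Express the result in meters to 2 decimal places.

1.71 meters

Truncating at 4 decimal places can drop up to a full unit in the last place, so the longitude may be off by as much as 0.0001°.
At latitude 81.1696° a degree of longitude spans 111320 m × cos 81.1696° = 111320 × 0.1535 ≈ 17088.7 m.
East–west error: 0.0001° × 17088.7 m/° ≈ 1.70887 m.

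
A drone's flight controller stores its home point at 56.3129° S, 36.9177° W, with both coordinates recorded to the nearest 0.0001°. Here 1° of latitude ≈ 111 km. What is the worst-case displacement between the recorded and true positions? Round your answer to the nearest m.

6 m

Rounding to 4 decimal places leaves each coordinate within ±5e-05° of the true value.
Latitude error → 5e-05 × 111000 = 5.55 m along the meridian.
E–W at 56.3129°: 5e-05° × 111000 × cos 56.3129° = 5e-05 × 111000 × 0.5547 ≈ 3.07835 m.
Worst case both components are at the extreme and orthogonal: √(5.55² + 3.07835²) ≈ 6.34655 m.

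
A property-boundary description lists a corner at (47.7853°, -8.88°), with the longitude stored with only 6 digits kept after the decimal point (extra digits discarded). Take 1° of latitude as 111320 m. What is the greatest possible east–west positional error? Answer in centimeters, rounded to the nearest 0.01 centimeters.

7.48 centimeters

Truncating at 6 decimal places can drop up to a full unit in the last place, so the longitude may be off by as much as 1e-06°.
Parallels shrink by cos φ, so at 47.7853° a degree of longitude is 111320 × 0.6719 ≈ 74797.1 m.
So at most 1e-06° × 74797.1 ≈ 0.0747971 m east–west.
That is 0.0747971 m = 7.4797 cm.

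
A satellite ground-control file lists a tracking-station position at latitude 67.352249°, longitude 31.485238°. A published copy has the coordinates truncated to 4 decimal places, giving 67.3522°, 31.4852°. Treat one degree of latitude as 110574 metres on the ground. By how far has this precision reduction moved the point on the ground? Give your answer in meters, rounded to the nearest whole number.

Δlat = 67.352249 − 67.3522 = +0.000049°; Δlon = 31.485238 − 31.4852 = +0.000038°.
N–S: 0.000049° × 110574 m/° = 5.41813 m.
E–W at 67.3522°: 0.000038° × 110574 × cos 67.3522° = 0.000038 × 110574 × 0.3851 ≈ 1.61797 m.
Combined displacement = (5.41813² + 1.61797²)^½ ≈ 5.65455 m.

6 meters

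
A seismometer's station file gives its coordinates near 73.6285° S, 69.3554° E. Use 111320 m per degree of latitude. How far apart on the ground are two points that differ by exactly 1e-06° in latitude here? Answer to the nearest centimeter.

1e-06° × 111320 m/° = 0.11132 m.
That is 0.11132 m = 11.132 cm.

11 centimeters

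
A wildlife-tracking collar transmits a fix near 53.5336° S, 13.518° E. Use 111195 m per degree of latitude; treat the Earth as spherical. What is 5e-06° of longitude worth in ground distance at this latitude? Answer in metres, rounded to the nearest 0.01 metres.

0.33 metres

One degree of longitude here spans 111195 × cos 53.5336° = 111195 × 0.5944 ≈ 66088.9 m; 5e-06° of that is 0.330444 m.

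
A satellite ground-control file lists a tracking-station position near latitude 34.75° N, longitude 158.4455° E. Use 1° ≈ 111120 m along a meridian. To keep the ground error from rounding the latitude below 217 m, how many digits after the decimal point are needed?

One degree of latitude covers 111120 m.
Rounding to N decimal places gives at most 0.5 × 10⁻ᴺ degrees of error, i.e. 0.5 × 10⁻ᴺ × 111120 m.
Setting 55560 × 10⁻ᴺ ≤ 217 gives 10ᴺ ≥ 256, i.e. N ≥ 2.41.
N = 2 would give 556 m (too coarse); N = 3 gives 55.6 m ≤ 217 m.

3 decimal places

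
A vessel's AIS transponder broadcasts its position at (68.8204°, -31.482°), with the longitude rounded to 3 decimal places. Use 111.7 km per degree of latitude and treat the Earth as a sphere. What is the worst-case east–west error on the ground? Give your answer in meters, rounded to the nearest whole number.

Rounding to 3 decimal places leaves the longitude within ±0.0005° of the true value.
At latitude 68.8204° a degree of longitude spans 111700 m × cos 68.8204° = 111700 × 0.3613 ≈ 40356.4 m.
East–west error: 0.0005° × 40356.4 m/° ≈ 20.1782 m.

20 meters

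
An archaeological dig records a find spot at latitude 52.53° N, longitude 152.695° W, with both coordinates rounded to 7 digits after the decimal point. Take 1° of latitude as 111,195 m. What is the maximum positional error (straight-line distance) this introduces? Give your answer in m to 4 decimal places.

Rounding to 7 decimal places leaves each coordinate within ±5e-08° of the true value.
N–S: 5e-08° × 111195 m/° = 0.00555975 m.
East–west component at 52.53°: 5e-08° × 111195 × cos 52.53° ≈ 5e-08 × 67645 ≈ 0.00338225 m.
The two errors are perpendicular, so the maximum displacement is √(0.00555975² + 0.00338225²) ≈ 0.00650772 m.

0.0065 m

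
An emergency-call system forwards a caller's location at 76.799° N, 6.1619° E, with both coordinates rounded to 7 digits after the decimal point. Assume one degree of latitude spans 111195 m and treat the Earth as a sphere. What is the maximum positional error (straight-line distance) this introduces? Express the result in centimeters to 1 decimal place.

Rounding to 7 decimal places leaves each coordinate within ±5e-08° of the true value.
Latitude error → 5e-08 × 111195 = 0.00555975 m along the meridian.
E–W at 76.799°: 5e-08° × 111195 × cos 76.799° = 5e-08 × 111195 × 0.2284 ≈ 0.00126967 m.
The two errors are perpendicular, so the maximum displacement is √(0.00555975² + 0.00126967²) ≈ 0.00570288 m.
That is 0.00570288 m = 0.57029 cm.

0.6 centimeters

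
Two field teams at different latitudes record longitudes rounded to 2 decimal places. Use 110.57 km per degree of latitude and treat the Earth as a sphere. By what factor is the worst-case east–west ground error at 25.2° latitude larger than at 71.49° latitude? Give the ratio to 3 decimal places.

2.850

Rounding to 2 decimal places leaves the longitude within ±0.005° of the true value.
At 25.2°: 0.005° × 110570 × cos 25.2° = 0.005 × 110570 × 0.9048 ≈ 500.23 m.
Error at 71.49° = 0.005° × 110570 × cos 71.49° ≈ 552.85 × 0.3175 = 175.51 m.
The ratio reduces to cos 25.2° / cos 71.49° = 0.9048/0.3175 ≈ 2.8501.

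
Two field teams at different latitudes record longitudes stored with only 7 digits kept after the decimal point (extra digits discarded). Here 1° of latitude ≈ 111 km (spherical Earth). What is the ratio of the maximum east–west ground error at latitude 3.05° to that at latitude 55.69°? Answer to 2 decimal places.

Truncating at 7 decimal places can drop up to a full unit in the last place, so the longitude may be off by as much as 1e-07°.
Error at 3.05° = 1e-07° × 111000 × cos 3.05° ≈ 0.0111 × 0.9986 = 0.011084 m.
At 55.69°: 1e-07° × 111000 × cos 55.69° = 1e-07 × 111000 × 0.5637 ≈ 0.0062567 m.
The ratio reduces to cos 3.05° / cos 55.69° = 0.9986/0.5637 ≈ 1.7716.

1.77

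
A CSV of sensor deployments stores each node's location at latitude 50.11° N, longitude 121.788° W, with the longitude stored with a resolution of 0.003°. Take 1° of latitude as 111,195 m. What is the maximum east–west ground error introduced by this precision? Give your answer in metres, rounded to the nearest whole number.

107 metres

With a 0.003° grid the true value lies within half a step, ±0.003°/2 = ±0.0015°, of the stored one.
Parallels shrink by cos φ, so at 50.11° a degree of longitude is 111195 × 0.6413 ≈ 71311.1 m.
Maximum E–W displacement: 0.0015 × 71311.1 = 106.967 m.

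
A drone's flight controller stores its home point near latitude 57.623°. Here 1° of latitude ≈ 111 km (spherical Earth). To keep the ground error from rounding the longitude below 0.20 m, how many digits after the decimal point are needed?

At 57.623° one degree of longitude covers 111000 × cos 57.623° ≈ 111000 × 0.5355 ≈ 59439.1 m.
N decimal places → at most half a unit in the last place, 0.5 × 10⁻ᴺ° = 59439.1/2 × 10⁻ᴺ m.
Need 0.5 × 59439.1 × 10⁻ᴺ ≤ 0.20 → 10⁻ᴺ ≤ 6.730e-06, so N ≥ 5.17.
At 5 places the error can reach 0.297 m, but 6 places keeps it to 0.0297 m.

6 decimal places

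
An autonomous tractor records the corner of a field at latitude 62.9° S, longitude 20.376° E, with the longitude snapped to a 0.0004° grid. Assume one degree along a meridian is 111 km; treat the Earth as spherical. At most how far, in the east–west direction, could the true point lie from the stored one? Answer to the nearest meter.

10 meters

With a 0.0004° grid the true value lies within half a step, ±0.0004°/2 = ±0.0002°, of the stored one.
Parallels shrink by cos φ, so at 62.9° a degree of longitude is 111000 × 0.4555 ≈ 50565.5 m.
So at most 0.0002° × 50565.5 ≈ 10.1131 m east–west.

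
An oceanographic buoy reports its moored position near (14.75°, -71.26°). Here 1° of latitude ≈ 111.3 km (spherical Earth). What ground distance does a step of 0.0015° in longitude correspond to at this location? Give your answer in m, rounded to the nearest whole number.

One degree of longitude here spans 111300 × cos 14.75° = 111300 × 0.9670 ≈ 107632 m; 0.0015° of that is 161.448 m.

161 m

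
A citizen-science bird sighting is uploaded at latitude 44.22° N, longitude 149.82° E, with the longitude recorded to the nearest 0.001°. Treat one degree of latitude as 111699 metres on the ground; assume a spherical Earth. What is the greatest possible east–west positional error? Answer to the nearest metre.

40 metres

Rounding to 3 decimal places leaves the longitude within ±0.0005° of the true value.
Parallels shrink by cos φ, so at 44.22° a degree of longitude is 111699 × 0.7167 ≈ 80051 m.
Maximum E–W displacement: 0.0005 × 80051 = 40.0255 m.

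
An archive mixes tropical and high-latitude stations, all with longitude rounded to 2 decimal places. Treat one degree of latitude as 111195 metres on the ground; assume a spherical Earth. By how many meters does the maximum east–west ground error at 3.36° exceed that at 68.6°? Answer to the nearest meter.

352 meters

Rounding to 2 decimal places leaves the longitude within ±0.005° of the true value.
At 3.36°: 0.005° × 111195 × cos 3.36° = 0.005 × 111195 × 0.9983 ≈ 555.02 m.
At 68.6°: 0.005° × 111195 × cos 68.6° = 0.005 × 111195 × 0.3649 ≈ 202.86 m.
So the lower-latitude error exceeds the higher by 555.02 − 202.86 = 352.16 m.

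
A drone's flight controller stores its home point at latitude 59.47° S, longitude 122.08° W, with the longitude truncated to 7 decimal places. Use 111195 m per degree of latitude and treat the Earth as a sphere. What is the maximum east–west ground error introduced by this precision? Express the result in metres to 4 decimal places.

0.0056 metres

Truncating at 7 decimal places can drop up to a full unit in the last place, so the longitude may be off by as much as 1e-07°.
At latitude 59.47° a degree of longitude spans 111195 m × cos 59.47° = 111195 × 0.5080 ≈ 56485.9 m.
So at most 1e-07° × 56485.9 ≈ 0.00564859 m east–west.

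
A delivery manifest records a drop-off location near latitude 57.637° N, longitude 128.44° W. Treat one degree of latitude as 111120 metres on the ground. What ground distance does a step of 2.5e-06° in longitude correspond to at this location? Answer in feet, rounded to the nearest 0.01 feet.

At 57.637° a degree of longitude is 111120 × cos 57.637° ≈ 59480.5 m, so 2.5e-06° corresponds to 0.148701 m.
In feet: 0.148701 m ÷ 0.3048 ≈ 0.48786 ft.

0.49 feet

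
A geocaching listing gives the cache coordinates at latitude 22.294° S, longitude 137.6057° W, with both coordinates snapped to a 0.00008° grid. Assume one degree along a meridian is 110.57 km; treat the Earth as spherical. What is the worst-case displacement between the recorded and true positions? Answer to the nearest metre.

6 metres

With a 0.00008° grid the true value lies within half a step, ±0.00008°/2 = ±4e-05°, of the stored one.
North–south component: 4e-05° × 110570 = 4.4228 m.
East–west component at 22.294°: 4e-05° × 110570 × cos 22.294° ≈ 4e-05 × 102305 ≈ 4.09219 m.
Combining orthogonally: (4.4228² + 4.09219²)^½ ≈ 6.02555 m.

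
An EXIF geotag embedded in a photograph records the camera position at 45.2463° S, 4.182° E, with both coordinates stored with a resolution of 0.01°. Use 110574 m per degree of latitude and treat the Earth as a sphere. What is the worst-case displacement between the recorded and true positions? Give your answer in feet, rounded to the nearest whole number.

With a 0.01° grid the true value lies within half a step, ±0.01°/2 = ±0.005°, of the stored one.
North–south component: 0.005° × 110574 = 552.87 m.
E–W at 45.2463°: 0.005° × 110574 × cos 45.2463° = 0.005 × 110574 × 0.7041 ≈ 389.254 m.
The two errors are perpendicular, so the maximum displacement is √(552.87² + 389.254²) ≈ 676.154 m.
Converting: 676.154 m × 3.2808 ft/m ≈ 2218.4 ft.

2218 feet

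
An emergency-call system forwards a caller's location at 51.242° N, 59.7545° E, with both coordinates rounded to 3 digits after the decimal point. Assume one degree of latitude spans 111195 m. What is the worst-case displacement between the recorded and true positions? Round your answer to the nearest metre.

Rounding to 3 decimal places leaves each coordinate within ±0.0005° of the true value.
Latitude error → 0.0005 × 111195 = 55.5975 m along the meridian.
Longitude error → 0.0005 × 111195 × cos 51.242° = 0.0005 × 111195 × 0.6260 ≈ 34.8058 m.
Combining orthogonally: (55.5975² + 34.8058²)^½ ≈ 65.5937 m.

66 metres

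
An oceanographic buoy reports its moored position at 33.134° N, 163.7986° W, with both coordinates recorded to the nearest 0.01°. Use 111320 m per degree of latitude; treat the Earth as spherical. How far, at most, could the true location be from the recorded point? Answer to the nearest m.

726 m

Rounding to 2 decimal places leaves each coordinate within ±0.005° of the true value.
N–S: 0.005° × 111320 m/° = 556.6 m.
Longitude error → 0.005 × 111320 × cos 33.134° = 0.005 × 111320 × 0.8374 ≈ 466.094 m.
Worst case both components are at the extreme and orthogonal: √(556.6² + 466.094²) ≈ 725.98 m.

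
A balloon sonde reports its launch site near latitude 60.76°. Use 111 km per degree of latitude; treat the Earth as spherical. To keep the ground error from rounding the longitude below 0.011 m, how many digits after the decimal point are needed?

7 decimal places

At 60.76° one degree of longitude covers 111000 × cos 60.76° ≈ 111000 × 0.4885 ≈ 54220.1 m.
N decimal places → at most half a unit in the last place, 0.5 × 10⁻ᴺ° = 54220.1/2 × 10⁻ᴺ m.
Setting 27110 × 10⁻ᴺ ≤ 0.011 gives 10ᴺ ≥ 2.465e+06, i.e. N ≥ 6.39.
So 7 decimal places suffice (0.00271 m); 6 would allow up to 0.0271 m.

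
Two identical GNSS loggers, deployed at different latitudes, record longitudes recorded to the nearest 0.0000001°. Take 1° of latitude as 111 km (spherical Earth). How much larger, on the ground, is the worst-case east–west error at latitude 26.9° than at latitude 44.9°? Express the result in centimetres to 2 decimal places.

0.10 centimetres

Rounding to 7 decimal places leaves the longitude within ±5e-08° of the true value.
Error at 26.9° = 5e-08° × 111000 × cos 26.9° ≈ 0.00555 × 0.8918 = 0.0049495 m.
At 44.9°: 5e-08° × 111000 × cos 44.9° = 5e-08 × 111000 × 0.7083 ≈ 0.0039313 m.
Difference: 0.0049495 − 0.0039313 = 0.0010182 m.
That is 0.00101819 m = 0.10182 cm.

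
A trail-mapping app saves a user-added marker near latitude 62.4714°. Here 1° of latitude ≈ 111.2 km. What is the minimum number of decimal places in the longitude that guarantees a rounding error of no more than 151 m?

3 decimal places

At 62.4714° one degree of longitude covers 111200 × cos 62.4714° ≈ 111200 × 0.4622 ≈ 51395.7 m.
N decimal places → at most half a unit in the last place, 0.5 × 10⁻ᴺ° = 51395.7/2 × 10⁻ᴺ m.
Setting 25697.8 × 10⁻ᴺ ≤ 151 gives 10ᴺ ≥ 170.2, i.e. N ≥ 2.23.
At 2 places the error can reach 257 m, but 3 places keeps it to 25.7 m.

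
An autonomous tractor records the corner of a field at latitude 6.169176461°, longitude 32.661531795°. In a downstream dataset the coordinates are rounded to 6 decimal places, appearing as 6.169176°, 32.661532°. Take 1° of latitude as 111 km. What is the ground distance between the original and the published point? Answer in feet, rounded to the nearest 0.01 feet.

The latitude changed by +0.000000461° and the longitude by -0.000000205°.
N–S: 0.000000461° × 111000 m/° = 0.051171 m.
East–west at this latitude: -0.000000205° × 111000 × cos 6.16918° ≈ -0.000000205 × 110357 = -0.0226232 m.
Hypotenuse of the two orthogonal shifts: √(0.051171² + 0.0226232²) = 0.0559489 m.
In feet: 0.0559489 m ÷ 0.3048 ≈ 0.18356 ft.

0.18 feet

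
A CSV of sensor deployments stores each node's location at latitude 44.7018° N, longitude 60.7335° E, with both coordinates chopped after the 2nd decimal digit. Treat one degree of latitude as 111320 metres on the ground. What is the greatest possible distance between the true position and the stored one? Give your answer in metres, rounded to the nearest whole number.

1366 metres

Truncating at 2 decimal places can drop up to a full unit in the last place, so each coordinate may be off by as much as 0.01°.
N–S: 0.01° × 111320 m/° = 1113.2 m.
East–west component at 44.7018°: 0.01° × 111320 × cos 44.7018° ≈ 0.01 × 79123.7 ≈ 791.237 m.
Worst case both components are at the extreme and orthogonal: √(1113.2² + 791.237²) ≈ 1365.75 m.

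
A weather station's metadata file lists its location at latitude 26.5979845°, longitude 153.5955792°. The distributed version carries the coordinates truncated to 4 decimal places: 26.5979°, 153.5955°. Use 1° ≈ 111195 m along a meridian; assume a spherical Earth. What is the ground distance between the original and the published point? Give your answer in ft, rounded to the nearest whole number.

40 ft

Δlat = 26.5979845 − 26.5979 = +0.0000845°; Δlon = 153.5955792 − 153.5955 = +0.0000792°.
North–south shift: 0.0000845 × 111195 = 9.39598 m.
E–W at 26.5979°: 0.0000792° × 111195 × cos 26.5979° = 0.0000792 × 111195 × 0.8942 ≈ 7.87464 m.
Distance: √(9.39598² + 7.87464²) ≈ 12.2595 m.
In feet: 12.2595 m ÷ 0.3048 ≈ 40.221 ft.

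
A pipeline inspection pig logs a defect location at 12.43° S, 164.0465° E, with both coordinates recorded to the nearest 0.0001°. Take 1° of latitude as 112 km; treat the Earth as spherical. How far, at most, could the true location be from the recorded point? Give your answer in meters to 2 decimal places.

7.83 meters

Rounding to 4 decimal places leaves each coordinate within ±5e-05° of the true value.
Latitude error → 5e-05 × 112000 = 5.6 m along the meridian.
E–W at 12.43°: 5e-05° × 112000 × cos 12.43° = 5e-05 × 112000 × 0.9766 ≈ 5.46873 m.
Combining orthogonally: (5.6² + 5.46873²)^½ ≈ 7.82733 m.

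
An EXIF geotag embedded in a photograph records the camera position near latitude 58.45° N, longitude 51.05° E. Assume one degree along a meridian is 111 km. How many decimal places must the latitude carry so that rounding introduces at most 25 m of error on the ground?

4 decimal places

One degree of latitude covers 111000 m.
With N decimal places the half-ulp bound is 0.5·10⁻ᴺ°, or 0.5·10⁻ᴺ × 111000 m on the ground.
Setting 55500 × 10⁻ᴺ ≤ 25 gives 10ᴺ ≥ 2220, i.e. N ≥ 3.35.
At 3 places the error can reach 55.5 m, but 4 places keeps it to 5.55 m.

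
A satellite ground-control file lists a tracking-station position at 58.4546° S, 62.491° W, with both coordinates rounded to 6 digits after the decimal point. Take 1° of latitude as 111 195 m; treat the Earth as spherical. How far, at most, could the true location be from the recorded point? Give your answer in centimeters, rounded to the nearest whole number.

Rounding to 6 decimal places leaves each coordinate within ±5e-07° of the true value.
Latitude error → 5e-07 × 111195 = 0.0555975 m along the meridian.
Longitude error → 5e-07 × 111195 × cos 58.4546° = 5e-07 × 111195 × 0.5232 ≈ 0.0290872 m.
Worst case both components are at the extreme and orthogonal: √(0.0555975² + 0.0290872²) ≈ 0.0627467 m.
That is 0.0627467 m = 6.2747 cm.

6 centimeters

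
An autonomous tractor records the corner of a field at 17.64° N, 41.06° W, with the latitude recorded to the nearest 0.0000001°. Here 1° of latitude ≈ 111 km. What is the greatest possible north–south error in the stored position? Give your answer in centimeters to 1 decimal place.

Rounding to 7 decimal places leaves the latitude within ±5e-08° of the true value.
Along the meridian that is 5e-08° × 111000 m/° = 0.00555 m.
That is 0.00555 m = 0.555 cm.

0.6 centimeters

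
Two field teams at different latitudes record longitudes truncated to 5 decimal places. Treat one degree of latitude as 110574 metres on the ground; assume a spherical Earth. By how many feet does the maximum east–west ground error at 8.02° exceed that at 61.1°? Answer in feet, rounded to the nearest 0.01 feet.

Truncating at 5 decimal places can drop up to a full unit in the last place, so the longitude may be off by as much as 1e-05°.
Error at 8.02° = 1e-05° × 110574 × cos 8.02° ≈ 1.1057 × 0.9902 = 1.0949 m.
At 61.1°: 1e-05° × 110574 × cos 61.1° = 1e-05 × 110574 × 0.4833 ≈ 0.53438 m.
Difference: 1.0949 − 0.53438 = 0.56054 m.
Converting: 0.560541 m × 3.2808 ft/m ≈ 1.839 ft.

1.84 feet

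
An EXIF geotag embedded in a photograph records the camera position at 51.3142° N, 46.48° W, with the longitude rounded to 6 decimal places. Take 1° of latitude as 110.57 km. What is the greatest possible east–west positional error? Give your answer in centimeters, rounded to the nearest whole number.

3 centimeters

Rounding to 6 decimal places leaves the longitude within ±5e-07° of the true value.
Parallels shrink by cos φ, so at 51.3142° a degree of longitude is 110570 × 0.6250 ≈ 69111.7 m.
East–west error: 5e-07° × 69111.7 m/° ≈ 0.0345558 m.
That is 0.0345558 m = 3.4556 cm.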